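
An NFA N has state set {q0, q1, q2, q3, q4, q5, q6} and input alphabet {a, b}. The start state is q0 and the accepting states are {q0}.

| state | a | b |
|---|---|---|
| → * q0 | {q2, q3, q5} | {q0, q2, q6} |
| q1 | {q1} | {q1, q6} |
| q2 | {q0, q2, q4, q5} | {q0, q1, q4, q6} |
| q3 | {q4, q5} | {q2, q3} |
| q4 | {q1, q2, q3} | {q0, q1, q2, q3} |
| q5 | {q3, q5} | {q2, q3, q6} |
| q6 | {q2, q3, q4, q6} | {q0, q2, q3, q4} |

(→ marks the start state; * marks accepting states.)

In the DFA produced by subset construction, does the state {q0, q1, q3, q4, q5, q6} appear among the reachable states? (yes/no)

no

Start state of the DFA: {q0}.
{q0} --a--> {q2, q3, q5}  [new]
{q0} --b--> {q0, q2, q6}  [new]
{q2, q3, q5} --a--> {q0, q2, q3, q4, q5}  [new]
{q2, q3, q5} --b--> {q0, q1, q2, q3, q4, q6}  [new]
{q0, q2, q6} --a--> {q0, q2, q3, q4, q5, q6}  [new]
{q0, q2, q6} --b--> {q0, q1, q2, q3, q4, q6}  [seen]
{q0, q2, q3, q4, q5} --a--> {q0, q1, q2, q3, q4, q5}  [new]
{q0, q2, q3, q4, q5} --b--> {q0, q1, q2, q3, q4, q6}  [seen]
{q0, q1, q2, q3, q4, q6} --a--> {q0, q1, q2, q3, q4, q5, q6}  [new]
{q0, q1, q2, q3, q4, q6} --b--> {q0, q1, q2, q3, q4, q6}  [seen]
{q0, q2, q3, q4, q5, q6} --a--> {q0, q1, q2, q3, q4, q5, q6}  [seen]
{q0, q2, q3, q4, q5, q6} --b--> {q0, q1, q2, q3, q4, q6}  [seen]
{q0, q1, q2, q3, q4, q5} --a--> {q0, q1, q2, q3, q4, q5}  [seen]
{q0, q1, q2, q3, q4, q5} --b--> {q0, q1, q2, q3, q4, q6}  [seen]
{q0, q1, q2, q3, q4, q5, q6} --a--> {q0, q1, q2, q3, q4, q5, q6}  [seen]
{q0, q1, q2, q3, q4, q5, q6} --b--> {q0, q1, q2, q3, q4, q6}  [seen]
Reachable DFA states: {q0}, {q2, q3, q5}, {q0, q2, q6}, {q0, q2, q3, q4, q5}, {q0, q1, q2, q3, q4, q6}, {q0, q2, q3, q4, q5, q6}, {q0, q1, q2, q3, q4, q5}, {q0, q1, q2, q3, q4, q5, q6}.
{q0, q1, q3, q4, q5, q6} is not among them.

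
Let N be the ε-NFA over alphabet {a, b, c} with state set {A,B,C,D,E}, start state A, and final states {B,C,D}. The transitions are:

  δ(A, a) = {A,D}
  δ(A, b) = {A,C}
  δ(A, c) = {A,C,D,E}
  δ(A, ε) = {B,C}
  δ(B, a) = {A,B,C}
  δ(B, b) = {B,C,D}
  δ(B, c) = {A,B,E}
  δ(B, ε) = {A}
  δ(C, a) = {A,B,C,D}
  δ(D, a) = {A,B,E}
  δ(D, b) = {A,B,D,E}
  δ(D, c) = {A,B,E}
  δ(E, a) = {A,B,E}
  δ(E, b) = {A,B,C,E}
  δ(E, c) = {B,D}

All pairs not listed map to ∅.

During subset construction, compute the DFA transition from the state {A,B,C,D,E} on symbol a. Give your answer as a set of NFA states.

{A,B,C,D,E}

δ(A,a) = {A,D}; δ(B,a) = {A,B,C}; δ(C,a) = {A,B,C,D}; δ(D,a) = {A,B,E}; δ(E,a) = {A,B,E}.
Union: {A,B,C,D,E}.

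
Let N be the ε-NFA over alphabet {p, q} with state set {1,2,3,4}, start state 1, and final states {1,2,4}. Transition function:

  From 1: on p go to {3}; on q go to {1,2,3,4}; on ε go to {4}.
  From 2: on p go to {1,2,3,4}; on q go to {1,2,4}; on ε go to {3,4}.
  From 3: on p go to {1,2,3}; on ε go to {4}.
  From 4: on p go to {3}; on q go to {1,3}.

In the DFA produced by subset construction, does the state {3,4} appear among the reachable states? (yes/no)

Start state of the DFA: {1,4} (ε-closure of the NFA start).
{1,4} --p--> {3,4}  [new]
{1,4} --q--> {1,2,3,4}  [new]
{3,4} --p--> {1,2,3,4}  [seen]
{3,4} --q--> {1,3,4}  [new]
{1,2,3,4} --p--> {1,2,3,4}  [seen]
{1,2,3,4} --q--> {1,2,3,4}  [seen]
{1,3,4} --p--> {1,2,3,4}  [seen]
{1,3,4} --q--> {1,2,3,4}  [seen]
Reachable DFA states: {1,4}, {3,4}, {1,2,3,4}, {1,3,4}.
{3,4} is among them.

yes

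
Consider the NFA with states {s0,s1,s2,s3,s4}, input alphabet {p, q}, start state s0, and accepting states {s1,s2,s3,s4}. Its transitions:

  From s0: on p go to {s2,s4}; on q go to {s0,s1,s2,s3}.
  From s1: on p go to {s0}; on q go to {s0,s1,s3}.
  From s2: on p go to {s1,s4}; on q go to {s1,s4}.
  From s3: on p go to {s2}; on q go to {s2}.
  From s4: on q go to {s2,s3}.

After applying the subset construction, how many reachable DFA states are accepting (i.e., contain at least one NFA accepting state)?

Start state of the DFA: {s0}.
{s0} --p--> {s2,s4}  [new]
{s0} --q--> {s0,s1,s2,s3}  [new]
{s2,s4} --p--> {s1,s4}  [new]
{s2,s4} --q--> {s1,s2,s3,s4}  [new]
{s0,s1,s2,s3} --p--> {s0,s1,s2,s4}  [new]
{s0,s1,s2,s3} --q--> {s0,s1,s2,s3,s4}  [new]
{s1,s4} --p--> {s0}  [seen]
{s1,s4} --q--> {s0,s1,s2,s3}  [seen]
{s1,s2,s3,s4} --p--> {s0,s1,s2,s4}  [seen]
{s1,s2,s3,s4} --q--> {s0,s1,s2,s3,s4}  [seen]
{s0,s1,s2,s4} --p--> {s0,s1,s2,s4}  [seen]
{s0,s1,s2,s4} --q--> {s0,s1,s2,s3,s4}  [seen]
{s0,s1,s2,s3,s4} --p--> {s0,s1,s2,s4}  [seen]
{s0,s1,s2,s3,s4} --q--> {s0,s1,s2,s3,s4}  [seen]
Reachable DFA states: {s0}, {s2,s4}, {s0,s1,s2,s3}, {s1,s4}, {s1,s2,s3,s4}, {s0,s1,s2,s4}, {s0,s1,s2,s3,s4}.
Accepting DFA states (contain an NFA accepting state): {s2,s4}, {s0,s1,s2,s3}, {s1,s4}, {s1,s2,s3,s4}, {s0,s1,s2,s4}, {s0,s1,s2,s3,s4}.

6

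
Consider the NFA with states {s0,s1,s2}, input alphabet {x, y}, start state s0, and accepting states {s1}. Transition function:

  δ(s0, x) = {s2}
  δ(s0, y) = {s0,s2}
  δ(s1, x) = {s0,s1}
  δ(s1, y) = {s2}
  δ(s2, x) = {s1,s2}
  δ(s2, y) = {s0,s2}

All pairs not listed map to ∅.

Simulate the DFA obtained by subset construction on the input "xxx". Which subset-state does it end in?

{s0,s1,s2}

Start: {s0}.
δ(s0,x) = {s2}.
Union: {s2}.
After x: {s2}.
δ(s2,x) = {s1,s2}.
Union: {s1,s2}.
After x: {s1,s2}.
δ(s1,x) = {s0,s1}; δ(s2,x) = {s1,s2}.
Union: {s0,s1,s2}.
After x: {s0,s1,s2}.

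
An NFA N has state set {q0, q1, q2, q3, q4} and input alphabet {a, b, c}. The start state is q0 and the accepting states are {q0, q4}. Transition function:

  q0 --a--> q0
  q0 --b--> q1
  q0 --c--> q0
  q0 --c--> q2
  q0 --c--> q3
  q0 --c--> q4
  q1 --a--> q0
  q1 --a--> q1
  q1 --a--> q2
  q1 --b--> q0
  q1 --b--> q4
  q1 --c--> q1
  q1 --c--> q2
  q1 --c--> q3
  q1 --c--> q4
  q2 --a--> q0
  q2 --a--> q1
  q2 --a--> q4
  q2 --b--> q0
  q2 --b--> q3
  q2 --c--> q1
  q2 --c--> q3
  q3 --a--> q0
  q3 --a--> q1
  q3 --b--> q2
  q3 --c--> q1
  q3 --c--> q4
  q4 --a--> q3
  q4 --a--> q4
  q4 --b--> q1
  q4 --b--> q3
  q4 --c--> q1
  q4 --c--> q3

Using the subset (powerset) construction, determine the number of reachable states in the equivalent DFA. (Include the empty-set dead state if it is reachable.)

Start state of the DFA: {q0}.
{q0} --a--> {q0}  [seen]
{q0} --b--> {q1}  [new]
{q0} --c--> {q0, q2, q3, q4}  [new]
{q1} --a--> {q0, q1, q2}  [new]
{q1} --b--> {q0, q4}  [new]
{q1} --c--> {q1, q2, q3, q4}  [new]
{q0, q2, q3, q4} --a--> {q0, q1, q3, q4}  [new]
{q0, q2, q3, q4} --b--> {q0, q1, q2, q3}  [new]
{q0, q2, q3, q4} --c--> {q0, q1, q2, q3, q4}  [new]
{q0, q1, q2} --a--> {q0, q1, q2, q4}  [new]
{q0, q1, q2} --b--> {q0, q1, q3, q4}  [seen]
{q0, q1, q2} --c--> {q0, q1, q2, q3, q4}  [seen]
{q0, q4} --a--> {q0, q3, q4}  [new]
{q0, q4} --b--> {q1, q3}  [new]
{q0, q4} --c--> {q0, q1, q2, q3, q4}  [seen]
{q1, q2, q3, q4} --a--> {q0, q1, q2, q3, q4}  [seen]
{q1, q2, q3, q4} --b--> {q0, q1, q2, q3, q4}  [seen]
{q1, q2, q3, q4} --c--> {q1, q2, q3, q4}  [seen]
{q0, q1, q3, q4} --a--> {q0, q1, q2, q3, q4}  [seen]
{q0, q1, q3, q4} --b--> {q0, q1, q2, q3, q4}  [seen]
{q0, q1, q3, q4} --c--> {q0, q1, q2, q3, q4}  [seen]
{q0, q1, q2, q3} --a--> {q0, q1, q2, q4}  [seen]
{q0, q1, q2, q3} --b--> {q0, q1, q2, q3, q4}  [seen]
{q0, q1, q2, q3} --c--> {q0, q1, q2, q3, q4}  [seen]
{q0, q1, q2, q3, q4} --a--> {q0, q1, q2, q3, q4}  [seen]
{q0, q1, q2, q3, q4} --b--> {q0, q1, q2, q3, q4}  [seen]
{q0, q1, q2, q3, q4} --c--> {q0, q1, q2, q3, q4}  [seen]
{q0, q1, q2, q4} --a--> {q0, q1, q2, q3, q4}  [seen]
{q0, q1, q2, q4} --b--> {q0, q1, q3, q4}  [seen]
{q0, q1, q2, q4} --c--> {q0, q1, q2, q3, q4}  [seen]
{q0, q3, q4} --a--> {q0, q1, q3, q4}  [seen]
{q0, q3, q4} --b--> {q1, q2, q3}  [new]
{q0, q3, q4} --c--> {q0, q1, q2, q3, q4}  [seen]
{q1, q3} --a--> {q0, q1, q2}  [seen]
{q1, q3} --b--> {q0, q2, q4}  [new]
{q1, q3} --c--> {q1, q2, q3, q4}  [seen]
{q1, q2, q3} --a--> {q0, q1, q2, q4}  [seen]
{q1, q2, q3} --b--> {q0, q2, q3, q4}  [seen]
{q1, q2, q3} --c--> {q1, q2, q3, q4}  [seen]
{q0, q2, q4} --a--> {q0, q1, q3, q4}  [seen]
{q0, q2, q4} --b--> {q0, q1, q3}  [new]
{q0, q2, q4} --c--> {q0, q1, q2, q3, q4}  [seen]
{q0, q1, q3} --a--> {q0, q1, q2}  [seen]
{q0, q1, q3} --b--> {q0, q1, q2, q4}  [seen]
{q0, q1, q3} --c--> {q0, q1, q2, q3, q4}  [seen]
Reachable DFA states: {q0}, {q1}, {q0, q2, q3, q4}, {q0, q1, q2}, {q0, q4}, {q1, q2, q3, q4}, {q0, q1, q3, q4}, {q0, q1, q2, q3}, {q0, q1, q2, q3, q4}, {q0, q1, q2, q4}, {q0, q3, q4}, {q1, q3}, {q1, q2, q3}, {q0, q2, q4}, {q0, q1, q3}.

15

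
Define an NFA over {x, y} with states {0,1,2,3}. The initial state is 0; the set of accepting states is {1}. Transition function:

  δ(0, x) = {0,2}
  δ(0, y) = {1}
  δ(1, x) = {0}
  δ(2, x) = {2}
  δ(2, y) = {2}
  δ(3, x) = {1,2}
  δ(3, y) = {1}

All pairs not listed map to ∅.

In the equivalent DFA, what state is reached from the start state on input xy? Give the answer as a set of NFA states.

{1,2}

Start: {0}.
δ(0,x) = {0,2}.
Union: {0,2}.
After x: {0,2}.
δ(0,y) = {1}; δ(2,y) = {2}.
Union: {1,2}.
After y: {1,2}.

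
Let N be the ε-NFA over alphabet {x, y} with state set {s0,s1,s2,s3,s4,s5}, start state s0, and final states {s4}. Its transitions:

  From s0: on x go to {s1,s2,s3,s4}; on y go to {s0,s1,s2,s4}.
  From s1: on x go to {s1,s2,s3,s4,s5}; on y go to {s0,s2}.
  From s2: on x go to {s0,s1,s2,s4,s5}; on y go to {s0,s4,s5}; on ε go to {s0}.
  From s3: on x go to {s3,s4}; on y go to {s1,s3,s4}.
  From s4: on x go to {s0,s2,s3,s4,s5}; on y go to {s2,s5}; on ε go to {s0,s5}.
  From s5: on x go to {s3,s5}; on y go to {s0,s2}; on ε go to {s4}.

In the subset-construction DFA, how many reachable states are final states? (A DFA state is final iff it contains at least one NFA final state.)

2

Start state of the DFA: {s0} (ε-closure of the NFA start).
{s0} --x--> {s0,s1,s2,s3,s4,s5}  [new]
{s0} --y--> {s0,s1,s2,s4,s5}  [new]
{s0,s1,s2,s3,s4,s5} --x--> {s0,s1,s2,s3,s4,s5}  [seen]
{s0,s1,s2,s3,s4,s5} --y--> {s0,s1,s2,s3,s4,s5}  [seen]
{s0,s1,s2,s4,s5} --x--> {s0,s1,s2,s3,s4,s5}  [seen]
{s0,s1,s2,s4,s5} --y--> {s0,s1,s2,s4,s5}  [seen]
Reachable DFA states: {s0}, {s0,s1,s2,s3,s4,s5}, {s0,s1,s2,s4,s5}.
Accepting DFA states (contain an NFA accepting state): {s0,s1,s2,s3,s4,s5}, {s0,s1,s2,s4,s5}.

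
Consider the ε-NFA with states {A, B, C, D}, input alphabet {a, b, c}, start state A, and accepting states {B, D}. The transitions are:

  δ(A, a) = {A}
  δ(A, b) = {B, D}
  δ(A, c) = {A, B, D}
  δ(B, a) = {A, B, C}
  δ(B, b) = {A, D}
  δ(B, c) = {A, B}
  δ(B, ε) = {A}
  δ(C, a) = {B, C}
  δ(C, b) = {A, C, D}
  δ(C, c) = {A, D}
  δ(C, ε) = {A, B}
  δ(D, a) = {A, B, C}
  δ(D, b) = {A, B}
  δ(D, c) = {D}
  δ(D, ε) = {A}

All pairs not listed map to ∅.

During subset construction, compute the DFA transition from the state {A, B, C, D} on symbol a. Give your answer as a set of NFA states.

{A, B, C}

δ(A,a) = {A}; δ(B,a) = {A, B, C}; δ(C,a) = {B, C}; δ(D,a) = {A, B, C}.
Union: {A, B, C}.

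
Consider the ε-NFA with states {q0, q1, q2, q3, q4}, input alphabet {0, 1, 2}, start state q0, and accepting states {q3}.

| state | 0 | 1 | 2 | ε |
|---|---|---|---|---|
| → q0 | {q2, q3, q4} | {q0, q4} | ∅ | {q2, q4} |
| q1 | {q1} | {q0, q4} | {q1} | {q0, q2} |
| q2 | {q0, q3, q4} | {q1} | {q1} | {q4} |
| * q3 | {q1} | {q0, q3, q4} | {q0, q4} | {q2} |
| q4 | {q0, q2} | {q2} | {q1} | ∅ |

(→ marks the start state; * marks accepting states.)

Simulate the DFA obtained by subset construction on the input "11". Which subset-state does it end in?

{q0, q1, q2, q4}

Start: {q0, q2, q4}.
δ(q0,1) = {q0, q4}; δ(q2,1) = {q1}; δ(q4,1) = {q2}.
Union: {q0, q1, q2, q4}.
After 1: {q0, q1, q2, q4}.
δ(q0,1) = {q0, q4}; δ(q1,1) = {q0, q4}; δ(q2,1) = {q1}; δ(q4,1) = {q2}.
Union: {q0, q1, q2, q4}.
After 1: {q0, q1, q2, q4}.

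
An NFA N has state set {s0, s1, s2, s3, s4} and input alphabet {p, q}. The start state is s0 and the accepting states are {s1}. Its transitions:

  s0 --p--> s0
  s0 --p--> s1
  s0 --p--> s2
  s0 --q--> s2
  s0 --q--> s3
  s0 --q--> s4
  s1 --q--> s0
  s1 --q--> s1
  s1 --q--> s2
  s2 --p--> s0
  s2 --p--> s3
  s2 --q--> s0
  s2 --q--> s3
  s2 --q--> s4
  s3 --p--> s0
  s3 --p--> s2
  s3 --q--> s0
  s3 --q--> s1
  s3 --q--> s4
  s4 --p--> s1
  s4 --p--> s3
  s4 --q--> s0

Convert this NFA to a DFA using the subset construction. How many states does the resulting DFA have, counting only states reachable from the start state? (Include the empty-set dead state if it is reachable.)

Start state of the DFA: {s0}.
{s0} --p--> {s0, s1, s2}  [new]
{s0} --q--> {s2, s3, s4}  [new]
{s0, s1, s2} --p--> {s0, s1, s2, s3}  [new]
{s0, s1, s2} --q--> {s0, s1, s2, s3, s4}  [new]
{s2, s3, s4} --p--> {s0, s1, s2, s3}  [seen]
{s2, s3, s4} --q--> {s0, s1, s3, s4}  [new]
{s0, s1, s2, s3} --p--> {s0, s1, s2, s3}  [seen]
{s0, s1, s2, s3} --q--> {s0, s1, s2, s3, s4}  [seen]
{s0, s1, s2, s3, s4} --p--> {s0, s1, s2, s3}  [seen]
{s0, s1, s2, s3, s4} --q--> {s0, s1, s2, s3, s4}  [seen]
{s0, s1, s3, s4} --p--> {s0, s1, s2, s3}  [seen]
{s0, s1, s3, s4} --q--> {s0, s1, s2, s3, s4}  [seen]
Reachable DFA states: {s0}, {s0, s1, s2}, {s2, s3, s4}, {s0, s1, s2, s3}, {s0, s1, s2, s3, s4}, {s0, s1, s3, s4}.

6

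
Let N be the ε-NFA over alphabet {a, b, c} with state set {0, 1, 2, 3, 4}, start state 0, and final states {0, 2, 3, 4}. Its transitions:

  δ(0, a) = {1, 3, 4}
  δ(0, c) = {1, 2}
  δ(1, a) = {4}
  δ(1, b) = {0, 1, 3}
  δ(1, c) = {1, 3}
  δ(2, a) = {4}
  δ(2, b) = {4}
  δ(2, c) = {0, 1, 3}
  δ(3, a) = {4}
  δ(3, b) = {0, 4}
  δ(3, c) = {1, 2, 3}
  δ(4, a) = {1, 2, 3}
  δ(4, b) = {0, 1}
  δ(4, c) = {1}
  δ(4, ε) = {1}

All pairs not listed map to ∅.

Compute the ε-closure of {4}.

{1, 4}

Begin with {4}.
4 →ε {1}; add 1.
ε-closure = {1, 4}.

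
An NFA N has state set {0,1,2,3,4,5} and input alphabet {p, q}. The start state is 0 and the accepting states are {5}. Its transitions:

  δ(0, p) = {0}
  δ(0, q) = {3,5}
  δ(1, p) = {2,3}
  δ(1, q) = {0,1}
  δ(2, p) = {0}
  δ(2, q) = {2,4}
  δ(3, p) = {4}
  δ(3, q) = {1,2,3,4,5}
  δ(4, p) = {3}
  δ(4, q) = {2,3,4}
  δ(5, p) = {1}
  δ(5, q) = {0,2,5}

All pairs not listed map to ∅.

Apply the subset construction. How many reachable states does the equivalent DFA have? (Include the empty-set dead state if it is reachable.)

13

Start state of the DFA: {0}.
{0} --p--> {0}  [seen]
{0} --q--> {3,5}  [new]
{3,5} --p--> {1,4}  [new]
{3,5} --q--> {0,1,2,3,4,5}  [new]
{1,4} --p--> {2,3}  [new]
{1,4} --q--> {0,1,2,3,4}  [new]
{0,1,2,3,4,5} --p--> {0,1,2,3,4}  [seen]
{0,1,2,3,4,5} --q--> {0,1,2,3,4,5}  [seen]
{2,3} --p--> {0,4}  [new]
{2,3} --q--> {1,2,3,4,5}  [new]
{0,1,2,3,4} --p--> {0,2,3,4}  [new]
{0,1,2,3,4} --q--> {0,1,2,3,4,5}  [seen]
{0,4} --p--> {0,3}  [new]
{0,4} --q--> {2,3,4,5}  [new]
{1,2,3,4,5} --p--> {0,1,2,3,4}  [seen]
{1,2,3,4,5} --q--> {0,1,2,3,4,5}  [seen]
{0,2,3,4} --p--> {0,3,4}  [new]
{0,2,3,4} --q--> {1,2,3,4,5}  [seen]
{0,3} --p--> {0,4}  [seen]
{0,3} --q--> {1,2,3,4,5}  [seen]
{2,3,4,5} --p--> {0,1,3,4}  [new]
{2,3,4,5} --q--> {0,1,2,3,4,5}  [seen]
{0,3,4} --p--> {0,3,4}  [seen]
{0,3,4} --q--> {1,2,3,4,5}  [seen]
{0,1,3,4} --p--> {0,2,3,4}  [seen]
{0,1,3,4} --q--> {0,1,2,3,4,5}  [seen]
Reachable DFA states: {0}, {3,5}, {1,4}, {0,1,2,3,4,5}, {2,3}, {0,1,2,3,4}, {0,4}, {1,2,3,4,5}, {0,2,3,4}, {0,3}, {2,3,4,5}, {0,3,4}, {0,1,3,4}.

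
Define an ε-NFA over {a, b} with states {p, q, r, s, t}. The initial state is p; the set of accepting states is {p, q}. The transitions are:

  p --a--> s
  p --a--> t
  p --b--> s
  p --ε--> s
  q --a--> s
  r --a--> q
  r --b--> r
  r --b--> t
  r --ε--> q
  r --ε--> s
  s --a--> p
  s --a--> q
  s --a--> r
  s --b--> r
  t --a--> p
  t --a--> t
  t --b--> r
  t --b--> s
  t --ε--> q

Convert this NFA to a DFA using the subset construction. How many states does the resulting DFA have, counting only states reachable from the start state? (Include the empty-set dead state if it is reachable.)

Start state of the DFA: {p, s} (ε-closure of the NFA start).
{p, s} --a--> {p, q, r, s, t}  [new]
{p, s} --b--> {q, r, s}  [new]
{p, q, r, s, t} --a--> {p, q, r, s, t}  [seen]
{p, q, r, s, t} --b--> {q, r, s, t}  [new]
{q, r, s} --a--> {p, q, r, s}  [new]
{q, r, s} --b--> {q, r, s, t}  [seen]
{q, r, s, t} --a--> {p, q, r, s, t}  [seen]
{q, r, s, t} --b--> {q, r, s, t}  [seen]
{p, q, r, s} --a--> {p, q, r, s, t}  [seen]
{p, q, r, s} --b--> {q, r, s, t}  [seen]
Reachable DFA states: {p, s}, {p, q, r, s, t}, {q, r, s}, {q, r, s, t}, {p, q, r, s}.

5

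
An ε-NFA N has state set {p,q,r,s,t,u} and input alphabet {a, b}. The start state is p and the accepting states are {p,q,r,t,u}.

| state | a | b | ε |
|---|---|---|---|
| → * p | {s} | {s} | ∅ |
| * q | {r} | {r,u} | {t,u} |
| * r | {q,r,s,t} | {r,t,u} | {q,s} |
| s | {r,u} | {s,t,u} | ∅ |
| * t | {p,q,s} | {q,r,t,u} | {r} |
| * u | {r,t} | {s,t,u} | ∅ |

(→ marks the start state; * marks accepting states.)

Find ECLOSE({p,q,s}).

{p,q,r,s,t,u}

Begin with {p,q,s}.
q →ε {t,u}; add t, u.
t →ε {r}; add r.
ε-closure = {p,q,r,s,t,u}.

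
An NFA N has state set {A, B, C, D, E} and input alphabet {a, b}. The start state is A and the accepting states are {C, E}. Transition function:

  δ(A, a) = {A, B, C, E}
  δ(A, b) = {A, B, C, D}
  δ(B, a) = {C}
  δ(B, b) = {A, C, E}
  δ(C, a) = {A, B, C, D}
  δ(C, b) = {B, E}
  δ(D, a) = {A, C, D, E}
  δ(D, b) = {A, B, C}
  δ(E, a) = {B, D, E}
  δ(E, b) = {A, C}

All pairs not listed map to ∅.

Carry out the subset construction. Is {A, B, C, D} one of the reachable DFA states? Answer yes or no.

Start state of the DFA: {A}.
{A} --a--> {A, B, C, E}  [new]
{A} --b--> {A, B, C, D}  [new]
{A, B, C, E} --a--> {A, B, C, D, E}  [new]
{A, B, C, E} --b--> {A, B, C, D, E}  [seen]
{A, B, C, D} --a--> {A, B, C, D, E}  [seen]
{A, B, C, D} --b--> {A, B, C, D, E}  [seen]
{A, B, C, D, E} --a--> {A, B, C, D, E}  [seen]
{A, B, C, D, E} --b--> {A, B, C, D, E}  [seen]
Reachable DFA states: {A}, {A, B, C, E}, {A, B, C, D}, {A, B, C, D, E}.
{A, B, C, D} is among them.

yes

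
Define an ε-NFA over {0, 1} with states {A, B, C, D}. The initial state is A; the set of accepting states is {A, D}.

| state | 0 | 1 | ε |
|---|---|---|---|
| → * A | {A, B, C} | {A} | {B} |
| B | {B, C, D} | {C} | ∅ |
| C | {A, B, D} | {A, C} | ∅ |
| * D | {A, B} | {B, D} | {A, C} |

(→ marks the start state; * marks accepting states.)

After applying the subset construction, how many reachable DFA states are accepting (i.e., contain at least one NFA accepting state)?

3

Start state of the DFA: {A, B} (ε-closure of the NFA start).
{A, B} --0--> {A, B, C, D}  [new]
{A, B} --1--> {A, B, C}  [new]
{A, B, C, D} --0--> {A, B, C, D}  [seen]
{A, B, C, D} --1--> {A, B, C, D}  [seen]
{A, B, C} --0--> {A, B, C, D}  [seen]
{A, B, C} --1--> {A, B, C}  [seen]
Reachable DFA states: {A, B}, {A, B, C, D}, {A, B, C}.
Accepting DFA states (contain an NFA accepting state): {A, B}, {A, B, C, D}, {A, B, C}.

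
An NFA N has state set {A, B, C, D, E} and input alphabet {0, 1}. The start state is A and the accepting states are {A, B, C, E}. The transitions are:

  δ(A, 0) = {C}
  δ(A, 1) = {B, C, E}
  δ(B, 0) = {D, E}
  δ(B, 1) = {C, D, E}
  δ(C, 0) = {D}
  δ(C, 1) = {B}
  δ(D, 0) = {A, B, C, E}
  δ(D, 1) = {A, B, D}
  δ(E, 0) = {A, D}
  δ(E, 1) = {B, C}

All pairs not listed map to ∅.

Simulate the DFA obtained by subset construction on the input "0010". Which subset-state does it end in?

Start: {A}.
δ(A,0) = {C}.
Union: {C}.
After 0: {C}.
δ(C,0) = {D}.
Union: {D}.
After 0: {D}.
δ(D,1) = {A, B, D}.
Union: {A, B, D}.
After 1: {A, B, D}.
δ(A,0) = {C}; δ(B,0) = {D, E}; δ(D,0) = {A, B, C, E}.
Union: {A, B, C, D, E}.
After 0: {A, B, C, D, E}.

{A, B, C, D, E}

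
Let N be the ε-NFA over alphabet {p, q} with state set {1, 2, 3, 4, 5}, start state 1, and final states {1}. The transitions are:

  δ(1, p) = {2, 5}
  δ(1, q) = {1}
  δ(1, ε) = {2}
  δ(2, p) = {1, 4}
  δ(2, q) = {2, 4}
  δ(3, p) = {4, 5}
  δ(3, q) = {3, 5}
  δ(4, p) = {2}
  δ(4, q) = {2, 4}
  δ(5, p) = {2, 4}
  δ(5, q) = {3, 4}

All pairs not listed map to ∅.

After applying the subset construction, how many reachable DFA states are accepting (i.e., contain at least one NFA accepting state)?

Start state of the DFA: {1, 2} (ε-closure of the NFA start).
{1, 2} --p--> {1, 2, 4, 5}  [new]
{1, 2} --q--> {1, 2, 4}  [new]
{1, 2, 4, 5} --p--> {1, 2, 4, 5}  [seen]
{1, 2, 4, 5} --q--> {1, 2, 3, 4}  [new]
{1, 2, 4} --p--> {1, 2, 4, 5}  [seen]
{1, 2, 4} --q--> {1, 2, 4}  [seen]
{1, 2, 3, 4} --p--> {1, 2, 4, 5}  [seen]
{1, 2, 3, 4} --q--> {1, 2, 3, 4, 5}  [new]
{1, 2, 3, 4, 5} --p--> {1, 2, 4, 5}  [seen]
{1, 2, 3, 4, 5} --q--> {1, 2, 3, 4, 5}  [seen]
Reachable DFA states: {1, 2}, {1, 2, 4, 5}, {1, 2, 4}, {1, 2, 3, 4}, {1, 2, 3, 4, 5}.
Accepting DFA states (contain an NFA accepting state): {1, 2}, {1, 2, 4, 5}, {1, 2, 4}, {1, 2, 3, 4}, {1, 2, 3, 4, 5}.

5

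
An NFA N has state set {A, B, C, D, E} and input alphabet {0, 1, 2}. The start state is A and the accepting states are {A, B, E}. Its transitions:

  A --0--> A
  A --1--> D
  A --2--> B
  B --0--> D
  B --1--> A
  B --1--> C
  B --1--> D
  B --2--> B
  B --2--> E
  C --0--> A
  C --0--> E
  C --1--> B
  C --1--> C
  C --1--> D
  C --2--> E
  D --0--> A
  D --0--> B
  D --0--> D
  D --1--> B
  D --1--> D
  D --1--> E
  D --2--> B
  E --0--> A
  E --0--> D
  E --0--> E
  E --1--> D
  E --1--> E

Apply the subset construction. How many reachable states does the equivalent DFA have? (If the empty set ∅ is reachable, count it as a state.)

Start state of the DFA: {A}.
{A} --0--> {A}  [seen]
{A} --1--> {D}  [new]
{A} --2--> {B}  [new]
{D} --0--> {A, B, D}  [new]
{D} --1--> {B, D, E}  [new]
{D} --2--> {B}  [seen]
{B} --0--> {D}  [seen]
{B} --1--> {A, C, D}  [new]
{B} --2--> {B, E}  [new]
{A, B, D} --0--> {A, B, D}  [seen]
{A, B, D} --1--> {A, B, C, D, E}  [new]
{A, B, D} --2--> {B, E}  [seen]
{B, D, E} --0--> {A, B, D, E}  [new]
{B, D, E} --1--> {A, B, C, D, E}  [seen]
{B, D, E} --2--> {B, E}  [seen]
{A, C, D} --0--> {A, B, D, E}  [seen]
{A, C, D} --1--> {B, C, D, E}  [new]
{A, C, D} --2--> {B, E}  [seen]
{B, E} --0--> {A, D, E}  [new]
{B, E} --1--> {A, C, D, E}  [new]
{B, E} --2--> {B, E}  [seen]
{A, B, C, D, E} --0--> {A, B, D, E}  [seen]
{A, B, C, D, E} --1--> {A, B, C, D, E}  [seen]
{A, B, C, D, E} --2--> {B, E}  [seen]
{A, B, D, E} --0--> {A, B, D, E}  [seen]
{A, B, D, E} --1--> {A, B, C, D, E}  [seen]
{A, B, D, E} --2--> {B, E}  [seen]
{B, C, D, E} --0--> {A, B, D, E}  [seen]
{B, C, D, E} --1--> {A, B, C, D, E}  [seen]
{B, C, D, E} --2--> {B, E}  [seen]
{A, D, E} --0--> {A, B, D, E}  [seen]
{A, D, E} --1--> {B, D, E}  [seen]
{A, D, E} --2--> {B}  [seen]
{A, C, D, E} --0--> {A, B, D, E}  [seen]
{A, C, D, E} --1--> {B, C, D, E}  [seen]
{A, C, D, E} --2--> {B, E}  [seen]
Reachable DFA states: {A}, {D}, {B}, {A, B, D}, {B, D, E}, {A, C, D}, {B, E}, {A, B, C, D, E}, {A, B, D, E}, {B, C, D, E}, {A, D, E}, {A, C, D, E}.

12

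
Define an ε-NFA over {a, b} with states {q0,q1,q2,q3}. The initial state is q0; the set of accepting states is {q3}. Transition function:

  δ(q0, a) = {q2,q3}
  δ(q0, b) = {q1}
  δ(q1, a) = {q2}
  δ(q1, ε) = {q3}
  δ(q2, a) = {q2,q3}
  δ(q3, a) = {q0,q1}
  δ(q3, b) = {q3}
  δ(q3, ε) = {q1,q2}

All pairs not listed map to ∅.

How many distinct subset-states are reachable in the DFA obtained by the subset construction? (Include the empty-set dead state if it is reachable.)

3

Start state of the DFA: {q0} (ε-closure of the NFA start).
{q0} --a--> {q1,q2,q3}  [new]
{q0} --b--> {q1,q2,q3}  [seen]
{q1,q2,q3} --a--> {q0,q1,q2,q3}  [new]
{q1,q2,q3} --b--> {q1,q2,q3}  [seen]
{q0,q1,q2,q3} --a--> {q0,q1,q2,q3}  [seen]
{q0,q1,q2,q3} --b--> {q1,q2,q3}  [seen]
Reachable DFA states: {q0}, {q1,q2,q3}, {q0,q1,q2,q3}.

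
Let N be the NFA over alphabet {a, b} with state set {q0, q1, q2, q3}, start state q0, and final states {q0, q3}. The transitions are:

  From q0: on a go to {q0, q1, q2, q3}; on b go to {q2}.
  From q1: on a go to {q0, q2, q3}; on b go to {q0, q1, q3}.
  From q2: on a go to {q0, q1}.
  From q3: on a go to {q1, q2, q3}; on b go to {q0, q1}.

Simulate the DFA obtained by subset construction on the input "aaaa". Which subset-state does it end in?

Start: {q0}.
δ(q0,a) = {q0, q1, q2, q3}.
Union: {q0, q1, q2, q3}.
After a: {q0, q1, q2, q3}.
δ(q0,a) = {q0, q1, q2, q3}; δ(q1,a) = {q0, q2, q3}; δ(q2,a) = {q0, q1}; δ(q3,a) = {q1, q2, q3}.
Union: {q0, q1, q2, q3}.
After a: {q0, q1, q2, q3}.
δ(q0,a) = {q0, q1, q2, q3}; δ(q1,a) = {q0, q2, q3}; δ(q2,a) = {q0, q1}; δ(q3,a) = {q1, q2, q3}.
Union: {q0, q1, q2, q3}.
After a: {q0, q1, q2, q3}.
δ(q0,a) = {q0, q1, q2, q3}; δ(q1,a) = {q0, q2, q3}; δ(q2,a) = {q0, q1}; δ(q3,a) = {q1, q2, q3}.
Union: {q0, q1, q2, q3}.
After a: {q0, q1, q2, q3}.

{q0, q1, q2, q3}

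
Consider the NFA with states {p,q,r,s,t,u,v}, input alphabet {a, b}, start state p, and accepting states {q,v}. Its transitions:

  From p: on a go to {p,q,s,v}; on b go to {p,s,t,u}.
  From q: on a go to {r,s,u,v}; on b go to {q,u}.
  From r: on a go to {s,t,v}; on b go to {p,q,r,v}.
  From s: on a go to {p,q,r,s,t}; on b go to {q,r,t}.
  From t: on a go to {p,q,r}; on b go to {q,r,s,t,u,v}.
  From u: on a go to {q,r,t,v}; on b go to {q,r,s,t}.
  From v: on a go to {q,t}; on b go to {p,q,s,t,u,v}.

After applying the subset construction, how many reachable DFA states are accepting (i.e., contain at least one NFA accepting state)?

3

Start state of the DFA: {p}.
{p} --a--> {p,q,s,v}  [new]
{p} --b--> {p,s,t,u}  [new]
{p,q,s,v} --a--> {p,q,r,s,t,u,v}  [new]
{p,q,s,v} --b--> {p,q,r,s,t,u,v}  [seen]
{p,s,t,u} --a--> {p,q,r,s,t,v}  [new]
{p,s,t,u} --b--> {p,q,r,s,t,u,v}  [seen]
{p,q,r,s,t,u,v} --a--> {p,q,r,s,t,u,v}  [seen]
{p,q,r,s,t,u,v} --b--> {p,q,r,s,t,u,v}  [seen]
{p,q,r,s,t,v} --a--> {p,q,r,s,t,u,v}  [seen]
{p,q,r,s,t,v} --b--> {p,q,r,s,t,u,v}  [seen]
Reachable DFA states: {p}, {p,q,s,v}, {p,s,t,u}, {p,q,r,s,t,u,v}, {p,q,r,s,t,v}.
Accepting DFA states (contain an NFA accepting state): {p,q,s,v}, {p,q,r,s,t,u,v}, {p,q,r,s,t,v}.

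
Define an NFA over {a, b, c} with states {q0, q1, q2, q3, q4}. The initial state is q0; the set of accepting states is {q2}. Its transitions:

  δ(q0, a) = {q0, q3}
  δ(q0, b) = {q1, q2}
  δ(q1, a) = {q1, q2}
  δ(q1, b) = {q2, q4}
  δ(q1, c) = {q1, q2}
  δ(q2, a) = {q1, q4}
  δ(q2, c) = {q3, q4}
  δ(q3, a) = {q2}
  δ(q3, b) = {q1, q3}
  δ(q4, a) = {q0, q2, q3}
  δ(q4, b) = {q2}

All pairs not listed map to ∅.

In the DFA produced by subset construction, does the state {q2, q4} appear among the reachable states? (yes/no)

Start state of the DFA: {q0}.
{q0} --a--> {q0, q3}  [new]
{q0} --b--> {q1, q2}  [new]
{q0} --c--> ∅  [new]
{q0, q3} --a--> {q0, q2, q3}  [new]
{q0, q3} --b--> {q1, q2, q3}  [new]
{q0, q3} --c--> ∅  [seen]
{q1, q2} --a--> {q1, q2, q4}  [new]
{q1, q2} --b--> {q2, q4}  [new]
{q1, q2} --c--> {q1, q2, q3, q4}  [new]
∅ --a--> ∅  [seen]
∅ --b--> ∅  [seen]
∅ --c--> ∅  [seen]
{q0, q2, q3} --a--> {q0, q1, q2, q3, q4}  [new]
{q0, q2, q3} --b--> {q1, q2, q3}  [seen]
{q0, q2, q3} --c--> {q3, q4}  [new]
{q1, q2, q3} --a--> {q1, q2, q4}  [seen]
{q1, q2, q3} --b--> {q1, q2, q3, q4}  [seen]
{q1, q2, q3} --c--> {q1, q2, q3, q4}  [seen]
{q1, q2, q4} --a--> {q0, q1, q2, q3, q4}  [seen]
{q1, q2, q4} --b--> {q2, q4}  [seen]
{q1, q2, q4} --c--> {q1, q2, q3, q4}  [seen]
{q2, q4} --a--> {q0, q1, q2, q3, q4}  [seen]
{q2, q4} --b--> {q2}  [new]
{q2, q4} --c--> {q3, q4}  [seen]
{q1, q2, q3, q4} --a--> {q0, q1, q2, q3, q4}  [seen]
{q1, q2, q3, q4} --b--> {q1, q2, q3, q4}  [seen]
{q1, q2, q3, q4} --c--> {q1, q2, q3, q4}  [seen]
{q0, q1, q2, q3, q4} --a--> {q0, q1, q2, q3, q4}  [seen]
{q0, q1, q2, q3, q4} --b--> {q1, q2, q3, q4}  [seen]
{q0, q1, q2, q3, q4} --c--> {q1, q2, q3, q4}  [seen]
{q3, q4} --a--> {q0, q2, q3}  [seen]
{q3, q4} --b--> {q1, q2, q3}  [seen]
{q3, q4} --c--> ∅  [seen]
{q2} --a--> {q1, q4}  [new]
{q2} --b--> ∅  [seen]
{q2} --c--> {q3, q4}  [seen]
{q1, q4} --a--> {q0, q1, q2, q3}  [new]
{q1, q4} --b--> {q2, q4}  [seen]
{q1, q4} --c--> {q1, q2}  [seen]
{q0, q1, q2, q3} --a--> {q0, q1, q2, q3, q4}  [seen]
{q0, q1, q2, q3} --b--> {q1, q2, q3, q4}  [seen]
{q0, q1, q2, q3} --c--> {q1, q2, q3, q4}  [seen]
Reachable DFA states: {q0}, {q0, q3}, {q1, q2}, ∅, {q0, q2, q3}, {q1, q2, q3}, {q1, q2, q4}, {q2, q4}, {q1, q2, q3, q4}, {q0, q1, q2, q3, q4}, {q3, q4}, {q2}, {q1, q4}, {q0, q1, q2, q3}.
{q2, q4} is among them.

yes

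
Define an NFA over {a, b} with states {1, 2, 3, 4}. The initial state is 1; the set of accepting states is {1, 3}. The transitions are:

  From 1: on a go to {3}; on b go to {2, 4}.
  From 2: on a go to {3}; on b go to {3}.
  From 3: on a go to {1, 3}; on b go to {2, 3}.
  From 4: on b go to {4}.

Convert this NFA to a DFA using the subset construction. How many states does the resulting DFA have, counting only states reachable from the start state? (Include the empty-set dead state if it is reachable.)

Start state of the DFA: {1}.
{1} --a--> {3}  [new]
{1} --b--> {2, 4}  [new]
{3} --a--> {1, 3}  [new]
{3} --b--> {2, 3}  [new]
{2, 4} --a--> {3}  [seen]
{2, 4} --b--> {3, 4}  [new]
{1, 3} --a--> {1, 3}  [seen]
{1, 3} --b--> {2, 3, 4}  [new]
{2, 3} --a--> {1, 3}  [seen]
{2, 3} --b--> {2, 3}  [seen]
{3, 4} --a--> {1, 3}  [seen]
{3, 4} --b--> {2, 3, 4}  [seen]
{2, 3, 4} --a--> {1, 3}  [seen]
{2, 3, 4} --b--> {2, 3, 4}  [seen]
Reachable DFA states: {1}, {3}, {2, 4}, {1, 3}, {2, 3}, {3, 4}, {2, 3, 4}.

7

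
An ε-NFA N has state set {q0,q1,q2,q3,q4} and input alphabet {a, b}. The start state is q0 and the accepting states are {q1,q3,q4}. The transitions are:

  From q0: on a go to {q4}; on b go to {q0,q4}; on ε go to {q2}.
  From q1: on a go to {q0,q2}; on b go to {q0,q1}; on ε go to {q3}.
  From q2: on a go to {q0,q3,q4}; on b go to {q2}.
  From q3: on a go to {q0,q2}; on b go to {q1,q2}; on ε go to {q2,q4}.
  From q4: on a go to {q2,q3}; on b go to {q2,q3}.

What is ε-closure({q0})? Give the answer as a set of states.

{q0,q2}

Begin with {q0}.
q0 →ε {q2}; add q2.
ε-closure = {q0,q2}.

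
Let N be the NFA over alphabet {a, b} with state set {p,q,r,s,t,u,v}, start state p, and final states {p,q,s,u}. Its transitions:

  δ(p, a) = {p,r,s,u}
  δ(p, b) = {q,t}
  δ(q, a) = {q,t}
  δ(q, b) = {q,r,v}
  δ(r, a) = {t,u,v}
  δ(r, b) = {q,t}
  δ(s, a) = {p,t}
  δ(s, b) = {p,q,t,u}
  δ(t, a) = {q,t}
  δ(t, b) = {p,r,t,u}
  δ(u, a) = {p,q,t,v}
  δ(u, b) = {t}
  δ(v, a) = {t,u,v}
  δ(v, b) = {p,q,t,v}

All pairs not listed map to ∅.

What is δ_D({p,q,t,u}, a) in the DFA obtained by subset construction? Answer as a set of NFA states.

δ(p,a) = {p,r,s,u}; δ(q,a) = {q,t}; δ(t,a) = {q,t}; δ(u,a) = {p,q,t,v}.
Union: {p,q,r,s,t,u,v}.

{p,q,r,s,t,u,v}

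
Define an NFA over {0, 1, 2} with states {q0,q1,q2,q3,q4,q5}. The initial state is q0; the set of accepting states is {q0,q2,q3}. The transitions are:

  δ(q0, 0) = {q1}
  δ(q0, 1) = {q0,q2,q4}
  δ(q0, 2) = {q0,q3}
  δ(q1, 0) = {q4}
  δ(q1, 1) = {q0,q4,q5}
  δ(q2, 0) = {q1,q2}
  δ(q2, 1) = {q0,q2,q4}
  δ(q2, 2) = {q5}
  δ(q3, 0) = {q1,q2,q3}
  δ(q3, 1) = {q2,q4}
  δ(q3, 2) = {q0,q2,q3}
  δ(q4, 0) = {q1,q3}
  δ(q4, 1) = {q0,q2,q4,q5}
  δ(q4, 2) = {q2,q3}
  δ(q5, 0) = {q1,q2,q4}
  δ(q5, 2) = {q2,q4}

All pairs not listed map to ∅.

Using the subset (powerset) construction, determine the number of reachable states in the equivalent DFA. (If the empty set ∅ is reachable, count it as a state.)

16

Start state of the DFA: {q0}.
{q0} --0--> {q1}  [new]
{q0} --1--> {q0,q2,q4}  [new]
{q0} --2--> {q0,q3}  [new]
{q1} --0--> {q4}  [new]
{q1} --1--> {q0,q4,q5}  [new]
{q1} --2--> ∅  [new]
{q0,q2,q4} --0--> {q1,q2,q3}  [new]
{q0,q2,q4} --1--> {q0,q2,q4,q5}  [new]
{q0,q2,q4} --2--> {q0,q2,q3,q5}  [new]
{q0,q3} --0--> {q1,q2,q3}  [seen]
{q0,q3} --1--> {q0,q2,q4}  [seen]
{q0,q3} --2--> {q0,q2,q3}  [new]
{q4} --0--> {q1,q3}  [new]
{q4} --1--> {q0,q2,q4,q5}  [seen]
{q4} --2--> {q2,q3}  [new]
{q0,q4,q5} --0--> {q1,q2,q3,q4}  [new]
{q0,q4,q5} --1--> {q0,q2,q4,q5}  [seen]
{q0,q4,q5} --2--> {q0,q2,q3,q4}  [new]
∅ --0--> ∅  [seen]
∅ --1--> ∅  [seen]
∅ --2--> ∅  [seen]
{q1,q2,q3} --0--> {q1,q2,q3,q4}  [seen]
{q1,q2,q3} --1--> {q0,q2,q4,q5}  [seen]
{q1,q2,q3} --2--> {q0,q2,q3,q5}  [seen]
{q0,q2,q4,q5} --0--> {q1,q2,q3,q4}  [seen]
{q0,q2,q4,q5} --1--> {q0,q2,q4,q5}  [seen]
{q0,q2,q4,q5} --2--> {q0,q2,q3,q4,q5}  [new]
{q0,q2,q3,q5} --0--> {q1,q2,q3,q4}  [seen]
{q0,q2,q3,q5} --1--> {q0,q2,q4}  [seen]
{q0,q2,q3,q5} --2--> {q0,q2,q3,q4,q5}  [seen]
{q0,q2,q3} --0--> {q1,q2,q3}  [seen]
{q0,q2,q3} --1--> {q0,q2,q4}  [seen]
{q0,q2,q3} --2--> {q0,q2,q3,q5}  [seen]
{q1,q3} --0--> {q1,q2,q3,q4}  [seen]
{q1,q3} --1--> {q0,q2,q4,q5}  [seen]
{q1,q3} --2--> {q0,q2,q3}  [seen]
{q2,q3} --0--> {q1,q2,q3}  [seen]
{q2,q3} --1--> {q0,q2,q4}  [seen]
{q2,q3} --2--> {q0,q2,q3,q5}  [seen]
{q1,q2,q3,q4} --0--> {q1,q2,q3,q4}  [seen]
{q1,q2,q3,q4} --1--> {q0,q2,q4,q5}  [seen]
{q1,q2,q3,q4} --2--> {q0,q2,q3,q5}  [seen]
{q0,q2,q3,q4} --0--> {q1,q2,q3}  [seen]
{q0,q2,q3,q4} --1--> {q0,q2,q4,q5}  [seen]
{q0,q2,q3,q4} --2--> {q0,q2,q3,q5}  [seen]
{q0,q2,q3,q4,q5} --0--> {q1,q2,q3,q4}  [seen]
{q0,q2,q3,q4,q5} --1--> {q0,q2,q4,q5}  [seen]
{q0,q2,q3,q4,q5} --2--> {q0,q2,q3,q4,q5}  [seen]
Reachable DFA states: {q0}, {q1}, {q0,q2,q4}, {q0,q3}, {q4}, {q0,q4,q5}, ∅, {q1,q2,q3}, {q0,q2,q4,q5}, {q0,q2,q3,q5}, {q0,q2,q3}, {q1,q3}, {q2,q3}, {q1,q2,q3,q4}, {q0,q2,q3,q4}, {q0,q2,q3,q4,q5}.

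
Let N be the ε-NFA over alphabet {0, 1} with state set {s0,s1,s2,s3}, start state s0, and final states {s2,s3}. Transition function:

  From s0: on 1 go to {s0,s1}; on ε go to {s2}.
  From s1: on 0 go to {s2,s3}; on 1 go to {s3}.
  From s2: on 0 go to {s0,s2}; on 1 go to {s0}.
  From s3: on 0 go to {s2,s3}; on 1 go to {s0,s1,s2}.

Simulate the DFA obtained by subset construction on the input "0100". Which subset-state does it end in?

{s0,s2,s3}

Start: {s0,s2}.
δ(s0,0) = ∅; δ(s2,0) = {s0,s2}.
Union: {s0,s2}.
After 0: {s0,s2}.
δ(s0,1) = {s0,s1}; δ(s2,1) = {s0}.
Union: {s0,s1}.
ε-closure gives {s0,s1,s2}.
After 1: {s0,s1,s2}.
δ(s0,0) = ∅; δ(s1,0) = {s2,s3}; δ(s2,0) = {s0,s2}.
Union: {s0,s2,s3}.
After 0: {s0,s2,s3}.
δ(s0,0) = ∅; δ(s2,0) = {s0,s2}; δ(s3,0) = {s2,s3}.
Union: {s0,s2,s3}.
After 0: {s0,s2,s3}.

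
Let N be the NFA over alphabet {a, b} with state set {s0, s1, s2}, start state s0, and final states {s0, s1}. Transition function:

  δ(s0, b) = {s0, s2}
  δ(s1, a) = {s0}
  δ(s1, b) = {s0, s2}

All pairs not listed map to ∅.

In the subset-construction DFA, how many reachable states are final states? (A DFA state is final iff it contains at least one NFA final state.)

Start state of the DFA: {s0}.
{s0} --a--> ∅  [new]
{s0} --b--> {s0, s2}  [new]
∅ --a--> ∅  [seen]
∅ --b--> ∅  [seen]
{s0, s2} --a--> ∅  [seen]
{s0, s2} --b--> {s0, s2}  [seen]
Reachable DFA states: {s0}, ∅, {s0, s2}.
Accepting DFA states (contain an NFA accepting state): {s0}, {s0, s2}.

2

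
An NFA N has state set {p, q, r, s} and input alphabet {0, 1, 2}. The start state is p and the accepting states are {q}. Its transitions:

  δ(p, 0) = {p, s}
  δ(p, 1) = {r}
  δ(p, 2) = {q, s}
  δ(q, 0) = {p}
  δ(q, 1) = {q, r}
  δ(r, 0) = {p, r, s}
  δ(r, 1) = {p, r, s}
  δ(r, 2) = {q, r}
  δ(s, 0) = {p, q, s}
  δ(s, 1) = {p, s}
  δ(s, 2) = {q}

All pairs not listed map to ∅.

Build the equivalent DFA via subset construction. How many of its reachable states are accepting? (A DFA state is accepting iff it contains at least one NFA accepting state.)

Start state of the DFA: {p}.
{p} --0--> {p, s}  [new]
{p} --1--> {r}  [new]
{p} --2--> {q, s}  [new]
{p, s} --0--> {p, q, s}  [new]
{p, s} --1--> {p, r, s}  [new]
{p, s} --2--> {q, s}  [seen]
{r} --0--> {p, r, s}  [seen]
{r} --1--> {p, r, s}  [seen]
{r} --2--> {q, r}  [new]
{q, s} --0--> {p, q, s}  [seen]
{q, s} --1--> {p, q, r, s}  [new]
{q, s} --2--> {q}  [new]
{p, q, s} --0--> {p, q, s}  [seen]
{p, q, s} --1--> {p, q, r, s}  [seen]
{p, q, s} --2--> {q, s}  [seen]
{p, r, s} --0--> {p, q, r, s}  [seen]
{p, r, s} --1--> {p, r, s}  [seen]
{p, r, s} --2--> {q, r, s}  [new]
{q, r} --0--> {p, r, s}  [seen]
{q, r} --1--> {p, q, r, s}  [seen]
{q, r} --2--> {q, r}  [seen]
{p, q, r, s} --0--> {p, q, r, s}  [seen]
{p, q, r, s} --1--> {p, q, r, s}  [seen]
{p, q, r, s} --2--> {q, r, s}  [seen]
{q} --0--> {p}  [seen]
{q} --1--> {q, r}  [seen]
{q} --2--> ∅  [new]
{q, r, s} --0--> {p, q, r, s}  [seen]
{q, r, s} --1--> {p, q, r, s}  [seen]
{q, r, s} --2--> {q, r}  [seen]
∅ --0--> ∅  [seen]
∅ --1--> ∅  [seen]
∅ --2--> ∅  [seen]
Reachable DFA states: {p}, {p, s}, {r}, {q, s}, {p, q, s}, {p, r, s}, {q, r}, {p, q, r, s}, {q}, {q, r, s}, ∅.
Accepting DFA states (contain an NFA accepting state): {q, s}, {p, q, s}, {q, r}, {p, q, r, s}, {q}, {q, r, s}.

6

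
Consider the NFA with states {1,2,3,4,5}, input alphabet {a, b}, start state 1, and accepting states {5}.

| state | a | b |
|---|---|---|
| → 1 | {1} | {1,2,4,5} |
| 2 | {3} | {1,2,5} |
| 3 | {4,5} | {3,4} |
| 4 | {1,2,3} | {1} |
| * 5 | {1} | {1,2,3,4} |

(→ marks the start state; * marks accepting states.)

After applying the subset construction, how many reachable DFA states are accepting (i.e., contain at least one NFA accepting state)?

Start state of the DFA: {1}.
{1} --a--> {1}  [seen]
{1} --b--> {1,2,4,5}  [new]
{1,2,4,5} --a--> {1,2,3}  [new]
{1,2,4,5} --b--> {1,2,3,4,5}  [new]
{1,2,3} --a--> {1,3,4,5}  [new]
{1,2,3} --b--> {1,2,3,4,5}  [seen]
{1,2,3,4,5} --a--> {1,2,3,4,5}  [seen]
{1,2,3,4,5} --b--> {1,2,3,4,5}  [seen]
{1,3,4,5} --a--> {1,2,3,4,5}  [seen]
{1,3,4,5} --b--> {1,2,3,4,5}  [seen]
Reachable DFA states: {1}, {1,2,4,5}, {1,2,3}, {1,2,3,4,5}, {1,3,4,5}.
Accepting DFA states (contain an NFA accepting state): {1,2,4,5}, {1,2,3,4,5}, {1,3,4,5}.

3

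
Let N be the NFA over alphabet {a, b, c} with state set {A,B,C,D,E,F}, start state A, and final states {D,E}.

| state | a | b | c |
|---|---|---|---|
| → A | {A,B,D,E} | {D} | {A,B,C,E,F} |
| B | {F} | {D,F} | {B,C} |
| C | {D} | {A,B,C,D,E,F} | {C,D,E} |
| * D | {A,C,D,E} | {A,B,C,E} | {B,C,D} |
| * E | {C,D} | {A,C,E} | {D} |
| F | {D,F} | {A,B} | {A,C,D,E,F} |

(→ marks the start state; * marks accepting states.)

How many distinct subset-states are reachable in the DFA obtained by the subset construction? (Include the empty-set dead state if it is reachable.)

11

Start state of the DFA: {A}.
{A} --a--> {A,B,D,E}  [new]
{A} --b--> {D}  [new]
{A} --c--> {A,B,C,E,F}  [new]
{A,B,D,E} --a--> {A,B,C,D,E,F}  [new]
{A,B,D,E} --b--> {A,B,C,D,E,F}  [seen]
{A,B,D,E} --c--> {A,B,C,D,E,F}  [seen]
{D} --a--> {A,C,D,E}  [new]
{D} --b--> {A,B,C,E}  [new]
{D} --c--> {B,C,D}  [new]
{A,B,C,E,F} --a--> {A,B,C,D,E,F}  [seen]
{A,B,C,E,F} --b--> {A,B,C,D,E,F}  [seen]
{A,B,C,E,F} --c--> {A,B,C,D,E,F}  [seen]
{A,B,C,D,E,F} --a--> {A,B,C,D,E,F}  [seen]
{A,B,C,D,E,F} --b--> {A,B,C,D,E,F}  [seen]
{A,B,C,D,E,F} --c--> {A,B,C,D,E,F}  [seen]
{A,C,D,E} --a--> {A,B,C,D,E}  [new]
{A,C,D,E} --b--> {A,B,C,D,E,F}  [seen]
{A,C,D,E} --c--> {A,B,C,D,E,F}  [seen]
{A,B,C,E} --a--> {A,B,C,D,E,F}  [seen]
{A,B,C,E} --b--> {A,B,C,D,E,F}  [seen]
{A,B,C,E} --c--> {A,B,C,D,E,F}  [seen]
{B,C,D} --a--> {A,C,D,E,F}  [new]
{B,C,D} --b--> {A,B,C,D,E,F}  [seen]
{B,C,D} --c--> {B,C,D,E}  [new]
{A,B,C,D,E} --a--> {A,B,C,D,E,F}  [seen]
{A,B,C,D,E} --b--> {A,B,C,D,E,F}  [seen]
{A,B,C,D,E} --c--> {A,B,C,D,E,F}  [seen]
{A,C,D,E,F} --a--> {A,B,C,D,E,F}  [seen]
{A,C,D,E,F} --b--> {A,B,C,D,E,F}  [seen]
{A,C,D,E,F} --c--> {A,B,C,D,E,F}  [seen]
{B,C,D,E} --a--> {A,C,D,E,F}  [seen]
{B,C,D,E} --b--> {A,B,C,D,E,F}  [seen]
{B,C,D,E} --c--> {B,C,D,E}  [seen]
Reachable DFA states: {A}, {A,B,D,E}, {D}, {A,B,C,E,F}, {A,B,C,D,E,F}, {A,C,D,E}, {A,B,C,E}, {B,C,D}, {A,B,C,D,E}, {A,C,D,E,F}, {B,C,D,E}.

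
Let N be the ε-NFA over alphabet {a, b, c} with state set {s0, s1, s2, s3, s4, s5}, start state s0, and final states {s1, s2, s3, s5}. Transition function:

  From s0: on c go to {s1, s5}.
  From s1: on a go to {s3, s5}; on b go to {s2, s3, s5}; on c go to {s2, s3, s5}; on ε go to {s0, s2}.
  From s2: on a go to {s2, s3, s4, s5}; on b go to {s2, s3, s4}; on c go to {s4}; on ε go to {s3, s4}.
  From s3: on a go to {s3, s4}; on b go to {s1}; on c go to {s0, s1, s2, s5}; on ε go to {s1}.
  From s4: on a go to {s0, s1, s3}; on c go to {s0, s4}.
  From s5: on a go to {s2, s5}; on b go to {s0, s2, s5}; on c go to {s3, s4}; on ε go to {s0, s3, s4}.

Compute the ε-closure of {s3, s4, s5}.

Begin with {s3, s4, s5}.
s3 →ε {s1}; add s1.
s1 →ε {s0, s2}; add s0, s2.
ε-closure = {s0, s1, s2, s3, s4, s5}.

{s0, s1, s2, s3, s4, s5}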